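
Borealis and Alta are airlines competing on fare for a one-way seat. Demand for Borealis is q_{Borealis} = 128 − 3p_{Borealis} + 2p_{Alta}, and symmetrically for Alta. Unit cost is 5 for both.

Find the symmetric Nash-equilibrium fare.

Borealis's profit: π = (p_{Borealis} − 5)(128 − 3p_{Borealis} + 2p_{Alta}).
∂π/∂p_{Borealis} = 143 − 6p_{Borealis} + 2p_{Alta} = 0 ⇒ p_{Borealis} = 143/6 + (1/3)p_{Alta}.
Setting p_{Borealis} = p_{Alta} in the reaction function: p_{Borealis} = 143/6 + (1/3)p_{Borealis}, so p_{Borealis} = (143/6) / (2/3) = 35.75.

35.75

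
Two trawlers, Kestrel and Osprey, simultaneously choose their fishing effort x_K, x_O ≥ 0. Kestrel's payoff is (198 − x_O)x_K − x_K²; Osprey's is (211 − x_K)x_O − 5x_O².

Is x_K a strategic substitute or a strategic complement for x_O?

Expanding Kestrel's payoff: 198x_K − x_Ox_K − x_K².
∂π/∂x_K = 198 − x_O − 2x_K = 0, so x_K = 99 − 0.5x_O.
The best-response slope dx_K/dx_O = −0.5 < 0: the reaction function is downward-sloping, so the choices are strategic substitutes.

strategic substitutes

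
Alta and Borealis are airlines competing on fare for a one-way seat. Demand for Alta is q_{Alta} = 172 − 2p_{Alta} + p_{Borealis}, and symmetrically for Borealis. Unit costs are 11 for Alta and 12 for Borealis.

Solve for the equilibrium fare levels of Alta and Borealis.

Alta's profit: π = (p_{Alta} − 11)(172 − 2p_{Alta} + p_{Borealis}).
∂π/∂p_{Alta} = 194 − 4p_{Alta} + p_{Borealis} = 0 ⇒ p_{Alta} = 48.5 + 0.25p_{Borealis}.
Similarly p_{Borealis} = 49 + 0.25p_{Alta}.
Substituting the second reaction function into the first: p_{Alta} = 48.5 + 0.25(49 + 0.25p_{Alta}), which gives 0.9375p_{Alta} = 60.75 ⇒ p_{Alta} = 64.8.
Then p_{Borealis} = 49 + 0.25·64.8 = 65.2.

64.8, 65.2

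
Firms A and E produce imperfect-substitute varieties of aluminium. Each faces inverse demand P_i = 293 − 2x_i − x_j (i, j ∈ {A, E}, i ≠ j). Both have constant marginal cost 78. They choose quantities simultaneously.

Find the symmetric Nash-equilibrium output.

43

Firm A's profit: π = x_A(293 − 2x_A − x_E) − 78x_A.
∂π/∂x_A = 215 − 4x_A − x_E = 0 ⇒ x_A = 53.75 − 0.25x_E.
Setting x_A = x_E in the reaction function: x_A = 53.75 − 0.25x_A, so x_A = 53.75 / 1.25 = 43.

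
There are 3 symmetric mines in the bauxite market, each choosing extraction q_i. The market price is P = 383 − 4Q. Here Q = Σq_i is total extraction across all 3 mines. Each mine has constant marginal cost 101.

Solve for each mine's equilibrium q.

A representative mine's profit is π_i = q_i(383 − 4Q) − 101q_i, with Q = q_i + Σ_{j≠i} q_j.
First-order condition: 282 − 8q_i − 4Σ_{j≠i} q_j = 0.
In a symmetric equilibrium every mine chooses the same q, so Σ_{j≠i} q_j = 2q. The condition becomes 282 − 16q = 0, giving q = 282/16 = 17.625.

17.625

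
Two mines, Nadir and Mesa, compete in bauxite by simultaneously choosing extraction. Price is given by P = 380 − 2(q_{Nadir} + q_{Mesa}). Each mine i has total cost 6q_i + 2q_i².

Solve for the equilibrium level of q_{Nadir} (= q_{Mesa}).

37.4

Mine Nadir's profit: π = q_{Nadir}(380 − 2(q_{Nadir} + q_{Mesa})) − 6q_{Nadir} − 2q_{Nadir}².
∂π/∂q_{Nadir} = 374 − 8q_{Nadir} − 2q_{Mesa} = 0, so q_{Nadir} = 46.75 − 0.25q_{Mesa}.
The game is symmetric, so in equilibrium q_{Mesa} = q_{Nadir}: the reaction function gives 1.25q_{Nadir} = 46.75, hence q_{Nadir} = 37.4.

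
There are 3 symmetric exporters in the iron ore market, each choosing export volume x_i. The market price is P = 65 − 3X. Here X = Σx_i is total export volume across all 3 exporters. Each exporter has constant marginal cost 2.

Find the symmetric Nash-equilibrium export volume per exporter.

A representative exporter's profit is π_i = x_i(65 − 3X) − 2x_i, with X = x_i + Σ_{j≠i} x_j.
First-order condition: 63 − 6x_i − 3Σ_{j≠i} x_j = 0.
With identical exporters, set every x_j = x: then 63 − 6x − 6x = 0, i.e. x = 63/12 = 5.25.

5.25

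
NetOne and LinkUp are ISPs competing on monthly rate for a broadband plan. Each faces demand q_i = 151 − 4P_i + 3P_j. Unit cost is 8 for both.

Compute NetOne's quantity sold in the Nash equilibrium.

NetOne's profit: π = (P_{NetOne} − 8)(151 − 4P_{NetOne} + 3P_{LinkUp}).
∂π/∂P_{NetOne} = 183 − 8P_{NetOne} + 3P_{LinkUp} = 0 ⇒ P_{NetOne} = 22.875 + 0.375P_{LinkUp}.
By symmetry P_{LinkUp} = P_{NetOne}; substituting into the reaction function, 0.625P_{NetOne} = 22.875 and P_{NetOne} = 36.6.
q_{NetOne} = 151 − 4·36.6 + 3·36.6 = 114.4.

114.4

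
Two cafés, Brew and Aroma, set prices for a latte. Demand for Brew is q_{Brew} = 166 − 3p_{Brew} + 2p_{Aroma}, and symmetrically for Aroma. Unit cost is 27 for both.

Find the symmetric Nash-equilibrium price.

61.75

Brew's profit: π = (p_{Brew} − 27)(166 − 3p_{Brew} + 2p_{Aroma}).
∂π/∂p_{Brew} = 247 − 6p_{Brew} + 2p_{Aroma} = 0 ⇒ p_{Brew} = 247/6 + (1/3)p_{Aroma}.
Setting p_{Brew} = p_{Aroma} in the reaction function: p_{Brew} = 247/6 + (1/3)p_{Brew}, so p_{Brew} = (247/6) / (2/3) = 61.75.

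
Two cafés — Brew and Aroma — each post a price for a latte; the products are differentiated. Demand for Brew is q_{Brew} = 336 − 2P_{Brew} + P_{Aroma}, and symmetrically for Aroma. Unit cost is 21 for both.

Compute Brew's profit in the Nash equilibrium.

Brew's profit: π = (P_{Brew} − 21)(336 − 2P_{Brew} + P_{Aroma}).
∂π/∂P_{Brew} = 378 − 4P_{Brew} + P_{Aroma} = 0 ⇒ P_{Brew} = 94.5 + 0.25P_{Aroma}.
By symmetry P_{Aroma} = P_{Brew}; substituting into the reaction function, 0.75P_{Brew} = 94.5 and P_{Brew} = 126.
q_{Brew} = 336 − 2·126 + 126 = 210.
Profit = (126 − 21)·210 = 22050.

22050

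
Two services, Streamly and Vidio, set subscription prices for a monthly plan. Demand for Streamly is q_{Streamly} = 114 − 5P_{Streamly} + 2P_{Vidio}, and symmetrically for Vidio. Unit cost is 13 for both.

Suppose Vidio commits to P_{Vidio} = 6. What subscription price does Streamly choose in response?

19.1

Streamly's profit: π = (P_{Streamly} − 13)(114 − 5P_{Streamly} + 2P_{Vidio}).
∂π/∂P_{Streamly} = 179 − 10P_{Streamly} + 2P_{Vidio} = 0 ⇒ P_{Streamly} = 17.9 + 0.2P_{Vidio}.
At P_{Vidio} = 6: P_{Streamly} = 17.9 + 0.2·6 = 19.1.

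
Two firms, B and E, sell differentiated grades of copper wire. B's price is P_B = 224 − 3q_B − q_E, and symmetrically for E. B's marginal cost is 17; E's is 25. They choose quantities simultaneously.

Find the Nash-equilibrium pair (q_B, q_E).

29.8, 28.2

Firm B's profit: π = q_B(224 − 3q_B − q_E) − 17q_B.
∂π/∂q_B = 207 − 6q_B − q_E = 0 ⇒ q_B = 34.5 − (1/6)q_E.
Similarly q_E = 199/6 − (1/6)q_B.
Solving the two reaction functions simultaneously: (1 − (−1/6)(−1/6))q_B = 34.5 − (1/6)·(199/6), so (35/36)q_B = 1043/36 and q_B = 29.8.
Then q_E = 199/6 − (1/6)·29.8 = 28.2.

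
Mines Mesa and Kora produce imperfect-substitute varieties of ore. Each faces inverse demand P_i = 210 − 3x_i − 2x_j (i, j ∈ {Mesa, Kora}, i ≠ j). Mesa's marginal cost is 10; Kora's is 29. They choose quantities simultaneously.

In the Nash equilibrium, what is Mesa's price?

88.5625

Mine Mesa's profit: π = x_{Mesa}(210 − 3x_{Mesa} − 2x_{Kora}) − 10x_{Mesa}.
∂π/∂x_{Mesa} = 200 − 6x_{Mesa} − 2x_{Kora} = 0 ⇒ x_{Mesa} = 100/3 − (1/3)x_{Kora}.
Similarly x_{Kora} = 181/6 − (1/3)x_{Mesa}.
Substituting the second reaction function into the first: x_{Mesa} = 100/3 − (1/3)(181/6 − (1/3)x_{Mesa}), which gives (8/9)x_{Mesa} = 419/18 ⇒ x_{Mesa} = 26.1875.
Then x_{Kora} = 181/6 − (1/3)·26.1875 = 21.4375.
P_{Mesa} = 210 − 3·26.1875 − 2·21.4375 = 88.5625.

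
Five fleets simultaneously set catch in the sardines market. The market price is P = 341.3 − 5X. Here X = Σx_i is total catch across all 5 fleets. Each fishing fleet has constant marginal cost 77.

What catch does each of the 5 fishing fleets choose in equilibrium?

8.81

A representative fishing fleet's profit is π_i = x_i(341.3 − 5X) − 77x_i, with X = x_i + Σ_{j≠i} x_j.
First-order condition: 264.3 − 10x_i − 5Σ_{j≠i} x_j = 0.
Imposing symmetry (x_j = x for all j) turns Σ_{j≠i} x_j into 4x, so 264.3 = 30x and x = 8.81.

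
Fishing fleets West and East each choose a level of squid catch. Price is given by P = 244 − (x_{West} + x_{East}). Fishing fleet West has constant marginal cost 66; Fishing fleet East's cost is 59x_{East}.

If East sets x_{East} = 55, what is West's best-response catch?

61.5

Fishing fleet West's profit: π = x_{West}(244 − (x_{West} + x_{East})) − 66x_{West}.
∂π/∂x_{West} = 178 − 2x_{West} − x_{East} = 0, so x_{West} = 89 − 0.5x_{East}.
At x_{East} = 55: x_{West} = 89 − 0.5·55 = 61.5.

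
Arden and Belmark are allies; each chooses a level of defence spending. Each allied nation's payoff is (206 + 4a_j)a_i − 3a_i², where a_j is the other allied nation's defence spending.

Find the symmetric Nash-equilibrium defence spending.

103

Arden's payoff is (206 + 4a_B)a_A − 3a_A².
∂π/∂a_A = 206 + 4a_B − 6a_A = 0, so a_A = 103/3 + (2/3)a_B.
By symmetry a_B = a_A; substituting into the reaction function, (1/3)a_A = 103/3 and a_A = 103.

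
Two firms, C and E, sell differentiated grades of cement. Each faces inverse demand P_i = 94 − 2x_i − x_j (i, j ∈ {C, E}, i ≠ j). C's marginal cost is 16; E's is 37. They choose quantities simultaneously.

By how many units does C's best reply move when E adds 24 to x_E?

-6

Firm C's profit: π = x_C(94 − 2x_C − x_E) − 16x_C.
∂π/∂x_C = 78 − 4x_C − x_E = 0 ⇒ x_C = 19.5 − 0.25x_E.
The reaction-function slope is −0.25, so a 24-unit rise in x_E moves x_C by −0.25 × 24 = −6. C's best response falls — the actions are strategic substitutes.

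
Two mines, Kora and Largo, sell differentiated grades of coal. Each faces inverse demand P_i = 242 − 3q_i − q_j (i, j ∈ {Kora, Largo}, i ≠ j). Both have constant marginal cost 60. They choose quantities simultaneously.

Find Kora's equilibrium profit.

2028

Mine Kora's profit: π = q_{Kora}(242 − 3q_{Kora} − q_{Largo}) − 60q_{Kora}.
∂π/∂q_{Kora} = 182 − 6q_{Kora} − q_{Largo} = 0 ⇒ q_{Kora} = 91/3 − (1/6)q_{Largo}.
Setting q_{Kora} = q_{Largo} in the reaction function: q_{Kora} = 91/3 − (1/6)q_{Kora}, so q_{Kora} = (91/3) / (7/6) = 26.
P_{Kora} = 242 − 3·26 − 26 = 138.
Profit = (138 − 60)·26 = 2028.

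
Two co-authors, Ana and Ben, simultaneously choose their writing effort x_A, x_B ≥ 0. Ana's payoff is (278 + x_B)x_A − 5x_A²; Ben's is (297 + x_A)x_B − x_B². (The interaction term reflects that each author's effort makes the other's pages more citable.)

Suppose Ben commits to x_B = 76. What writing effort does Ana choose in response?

35.4

Expanding Ana's payoff: 278x_A + x_Bx_A − 5x_A².
∂π/∂x_A = 278 + x_B − 10x_A = 0, so x_A = 27.8 + 0.1x_B.
At x_B = 76: x_A = 27.8 + 0.1·76 = 35.4.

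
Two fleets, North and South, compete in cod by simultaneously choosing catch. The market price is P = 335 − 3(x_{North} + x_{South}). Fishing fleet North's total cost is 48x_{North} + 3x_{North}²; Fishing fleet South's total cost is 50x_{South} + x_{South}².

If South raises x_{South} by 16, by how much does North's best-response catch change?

Fishing fleet North's profit: π = x_{North}(335 − 3(x_{North} + x_{South})) − 48x_{North} − 3x_{North}².
∂π/∂x_{North} = 287 − 12x_{North} − 3x_{South} = 0, so x_{North} = 287/12 − 0.25x_{South}.
The reaction-function slope is −0.25, so a 16-unit rise in x_{South} moves x_{North} by −0.25 × 16 = −4. North's best response falls — the actions are strategic substitutes.

-4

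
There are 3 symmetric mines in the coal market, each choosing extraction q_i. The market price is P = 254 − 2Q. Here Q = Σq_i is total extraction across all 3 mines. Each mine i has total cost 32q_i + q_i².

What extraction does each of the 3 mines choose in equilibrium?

22.2

A representative mine's profit is π_i = q_i(254 − 2Q) − 32q_i − q_i², with Q = q_i + Σ_{j≠i} q_j.
First-order condition: 222 − 6q_i − 2Σ_{j≠i} q_j = 0.
With identical mines, set every q_j = q: then 222 − 6q − 4q = 0, i.e. q = 222/10 = 22.2.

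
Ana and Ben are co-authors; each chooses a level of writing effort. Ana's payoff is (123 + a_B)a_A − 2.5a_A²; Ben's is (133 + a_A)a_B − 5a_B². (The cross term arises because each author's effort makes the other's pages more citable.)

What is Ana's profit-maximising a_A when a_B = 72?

39

Expanding Ana's payoff: 123a_A + a_Ba_A − 2.5a_A².
∂π/∂a_A = 123 + a_B − 5a_A = 0, so a_A = 24.6 + 0.2a_B.
At a_B = 72: a_A = 24.6 + 0.2·72 = 39.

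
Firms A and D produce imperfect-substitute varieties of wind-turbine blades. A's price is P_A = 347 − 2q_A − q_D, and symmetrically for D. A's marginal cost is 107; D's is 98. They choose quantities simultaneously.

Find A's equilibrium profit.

4493.52

Firm A's profit: π = q_A(347 − 2q_A − q_D) − 107q_A.
∂π/∂q_A = 240 − 4q_A − q_D = 0 ⇒ q_A = 60 − 0.25q_D.
Similarly q_D = 62.25 − 0.25q_A.
Plugging q_D into A's best response: q_A = 60 − 0.25(62.25 − 0.25q_A) ⇒ 0.9375q_A = 44.4375, so q_A = 47.4.
Then q_D = 62.25 − 0.25·47.4 = 50.4.
P_A = 347 − 2·47.4 − 50.4 = 201.8.
Profit = (201.8 − 107)·47.4 = 4493.52.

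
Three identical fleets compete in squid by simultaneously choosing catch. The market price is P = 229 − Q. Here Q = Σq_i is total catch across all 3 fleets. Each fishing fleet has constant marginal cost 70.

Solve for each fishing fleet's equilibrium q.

39.75

A representative fishing fleet's profit is π_i = q_i(229 − Q) − 70q_i, with Q = q_i + Σ_{j≠i} q_j.
First-order condition: 159 − 2q_i − Σ_{j≠i} q_j = 0.
With identical fishing fleets, set every q_j = q: then 159 − 2q − 2q = 0, i.e. q = 159/4 = 39.75.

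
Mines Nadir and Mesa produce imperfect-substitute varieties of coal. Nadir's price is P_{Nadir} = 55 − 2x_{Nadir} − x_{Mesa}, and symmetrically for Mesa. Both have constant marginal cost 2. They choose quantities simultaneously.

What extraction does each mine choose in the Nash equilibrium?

Mine Nadir's profit: π = x_{Nadir}(55 − 2x_{Nadir} − x_{Mesa}) − 2x_{Nadir}.
∂π/∂x_{Nadir} = 53 − 4x_{Nadir} − x_{Mesa} = 0 ⇒ x_{Nadir} = 13.25 − 0.25x_{Mesa}.
By symmetry x_{Mesa} = x_{Nadir}; substituting into the reaction function, 1.25x_{Nadir} = 13.25 and x_{Nadir} = 10.6.

10.6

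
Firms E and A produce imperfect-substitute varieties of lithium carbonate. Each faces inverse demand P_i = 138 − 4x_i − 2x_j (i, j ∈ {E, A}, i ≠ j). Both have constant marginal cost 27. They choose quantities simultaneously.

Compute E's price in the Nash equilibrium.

Firm E's profit: π = x_E(138 − 4x_E − 2x_A) − 27x_E.
∂π/∂x_E = 111 − 8x_E − 2x_A = 0 ⇒ x_E = 13.875 − 0.25x_A.
Setting x_E = x_A in the reaction function: x_E = 13.875 − 0.25x_E, so x_E = 13.875 / 1.25 = 11.1.
P_E = 138 − 4·11.1 − 2·11.1 = 71.4.

71.4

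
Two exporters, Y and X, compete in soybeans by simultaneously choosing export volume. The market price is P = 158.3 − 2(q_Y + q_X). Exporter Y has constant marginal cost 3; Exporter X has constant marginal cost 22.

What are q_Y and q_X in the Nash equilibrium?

29.05, 19.55

Exporter Y's profit: π = q_Y(158.3 − 2(q_Y + q_X)) − 3q_Y.
∂π/∂q_Y = 155.3 − 4q_Y − 2q_X = 0, so q_Y = 38.825 − 0.5q_X.
By the same steps for X: q_X = 34.075 − 0.5q_Y.
Plugging q_X into Y's best response: q_Y = 38.825 − 0.5(34.075 − 0.5q_Y) ⇒ 0.75q_Y = 21.7875, so q_Y = 29.05.
Then q_X = 34.075 − 0.5·29.05 = 19.55.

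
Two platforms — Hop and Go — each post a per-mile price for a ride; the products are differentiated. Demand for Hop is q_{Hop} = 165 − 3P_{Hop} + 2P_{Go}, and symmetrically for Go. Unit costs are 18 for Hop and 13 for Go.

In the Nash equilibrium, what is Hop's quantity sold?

107.4375

Hop's profit: π = (P_{Hop} − 18)(165 − 3P_{Hop} + 2P_{Go}).
∂π/∂P_{Hop} = 219 − 6P_{Hop} + 2P_{Go} = 0 ⇒ P_{Hop} = 36.5 + (1/3)P_{Go}.
Similarly P_{Go} = 34 + (1/3)P_{Hop}.
Substituting the second reaction function into the first: P_{Hop} = 36.5 + (1/3)(34 + (1/3)P_{Hop}), which gives (8/9)P_{Hop} = 287/6 ⇒ P_{Hop} = 53.8125.
Then P_{Go} = 34 + (1/3)·53.8125 = 51.9375.
q_{Hop} = 165 − 3·53.8125 + 2·51.9375 = 107.4375.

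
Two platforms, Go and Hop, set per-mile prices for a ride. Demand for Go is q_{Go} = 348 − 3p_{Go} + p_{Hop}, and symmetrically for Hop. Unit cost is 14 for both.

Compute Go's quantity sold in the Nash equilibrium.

192

Go's profit: π = (p_{Go} − 14)(348 − 3p_{Go} + p_{Hop}).
∂π/∂p_{Go} = 390 − 6p_{Go} + p_{Hop} = 0 ⇒ p_{Go} = 65 + (1/6)p_{Hop}.
By symmetry p_{Hop} = p_{Go}; substituting into the reaction function, (5/6)p_{Go} = 65 and p_{Go} = 78.
q_{Go} = 348 − 3·78 + 78 = 192.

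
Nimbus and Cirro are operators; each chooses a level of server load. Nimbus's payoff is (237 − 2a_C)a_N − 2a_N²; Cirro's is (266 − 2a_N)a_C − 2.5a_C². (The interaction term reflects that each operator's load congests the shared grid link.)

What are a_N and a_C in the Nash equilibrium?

Expanding Nimbus's payoff: 237a_N − 2a_Ca_N − 2a_N².
∂π/∂a_N = 237 − 2a_C − 4a_N = 0, so a_N = 59.25 − 0.5a_C.
Likewise for Cirro: a_C = 53.2 − 0.4a_N.
Plugging a_C into Nimbus's best response: a_N = 59.25 − 0.5(53.2 − 0.4a_N) ⇒ 0.8a_N = 32.65, so a_N = 40.8125.
Then a_C = 53.2 − 0.4·40.8125 = 36.875.

40.8125, 36.875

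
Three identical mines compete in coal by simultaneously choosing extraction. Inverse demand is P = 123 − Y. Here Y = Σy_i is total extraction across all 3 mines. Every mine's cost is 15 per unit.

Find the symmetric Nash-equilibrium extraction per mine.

27

A representative mine's profit is π_i = y_i(123 − Y) − 15y_i, with Y = y_i + Σ_{j≠i} y_j.
First-order condition: 108 − 2y_i − Σ_{j≠i} y_j = 0.
Imposing symmetry (y_j = y for all j) turns Σ_{j≠i} y_j into 2y, so 108 = 4y and y = 27.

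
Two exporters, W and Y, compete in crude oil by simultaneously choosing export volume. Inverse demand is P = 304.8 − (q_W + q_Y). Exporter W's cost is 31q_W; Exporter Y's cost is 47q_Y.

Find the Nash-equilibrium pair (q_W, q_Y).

Exporter W's profit: π = q_W(304.8 − (q_W + q_Y)) − 31q_W.
∂π/∂q_W = 273.8 − 2q_W − q_Y = 0, so q_W = 136.9 − 0.5q_Y.
By the same steps for Y: q_Y = 128.9 − 0.5q_W.
Substituting the second reaction function into the first: q_W = 136.9 − 0.5(128.9 − 0.5q_W), which gives 0.75q_W = 72.45 ⇒ q_W = 96.6.
Then q_Y = 128.9 − 0.5·96.6 = 80.6.

96.6, 80.6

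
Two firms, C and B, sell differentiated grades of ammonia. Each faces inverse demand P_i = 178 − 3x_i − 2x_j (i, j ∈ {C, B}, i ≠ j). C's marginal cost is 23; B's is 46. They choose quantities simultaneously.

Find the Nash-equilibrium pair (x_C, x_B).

20.8125, 15.0625

Firm C's profit: π = x_C(178 − 3x_C − 2x_B) − 23x_C.
∂π/∂x_C = 155 − 6x_C − 2x_B = 0 ⇒ x_C = 155/6 − (1/3)x_B.
Similarly x_B = 22 − (1/3)x_C.
Substituting the second reaction function into the first: x_C = 155/6 − (1/3)(22 − (1/3)x_C), which gives (8/9)x_C = 18.5 ⇒ x_C = 20.8125.
Then x_B = 22 − (1/3)·20.8125 = 15.0625.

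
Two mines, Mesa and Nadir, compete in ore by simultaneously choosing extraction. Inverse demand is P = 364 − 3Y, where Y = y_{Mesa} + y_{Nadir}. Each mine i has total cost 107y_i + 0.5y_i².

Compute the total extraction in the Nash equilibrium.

51.4

Mine Mesa's profit: π = y_{Mesa}(364 − 3(y_{Mesa} + y_{Nadir})) − 107y_{Mesa} − 0.5y_{Mesa}².
∂π/∂y_{Mesa} = 257 − 7y_{Mesa} − 3y_{Nadir} = 0, so y_{Mesa} = 257/7 − (3/7)y_{Nadir}.
Setting y_{Mesa} = y_{Nadir} in the reaction function: y_{Mesa} = 257/7 − (3/7)y_{Mesa}, so y_{Mesa} = (257/7) / (10/7) = 25.7.
Total extraction: 25.7 + 25.7 = 51.4.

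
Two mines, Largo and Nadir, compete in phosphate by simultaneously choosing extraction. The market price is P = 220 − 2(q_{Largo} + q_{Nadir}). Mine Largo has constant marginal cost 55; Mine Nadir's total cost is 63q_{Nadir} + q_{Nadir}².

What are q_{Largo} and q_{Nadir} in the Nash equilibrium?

Mine Largo's profit: π = q_{Largo}(220 − 2(q_{Largo} + q_{Nadir})) − 55q_{Largo}.
∂π/∂q_{Largo} = 165 − 4q_{Largo} − 2q_{Nadir} = 0, so q_{Largo} = 41.25 − 0.5q_{Nadir}.
For Nadir: ∂π/∂q_{Nadir} = 157 − 6q_{Nadir} − 2q_{Largo} = 0 ⇒ q_{Nadir} = 157/6 − (1/3)q_{Largo}.
Plugging q_{Nadir} into Largo's best response: q_{Largo} = 41.25 − 0.5(157/6 − (1/3)q_{Largo}) ⇒ (5/6)q_{Largo} = 169/6, so q_{Largo} = 33.8.
Then q_{Nadir} = 157/6 − (1/3)·33.8 = 14.9.

33.8, 14.9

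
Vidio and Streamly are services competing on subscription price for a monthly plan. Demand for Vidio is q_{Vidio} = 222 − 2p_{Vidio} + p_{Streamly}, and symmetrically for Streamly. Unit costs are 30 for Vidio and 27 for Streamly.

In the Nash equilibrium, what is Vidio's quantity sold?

127.2

Vidio's profit: π = (p_{Vidio} − 30)(222 − 2p_{Vidio} + p_{Streamly}).
∂π/∂p_{Vidio} = 282 − 4p_{Vidio} + p_{Streamly} = 0 ⇒ p_{Vidio} = 70.5 + 0.25p_{Streamly}.
Similarly p_{Streamly} = 69 + 0.25p_{Vidio}.
Substituting the second reaction function into the first: p_{Vidio} = 70.5 + 0.25(69 + 0.25p_{Vidio}), which gives 0.9375p_{Vidio} = 87.75 ⇒ p_{Vidio} = 93.6.
Then p_{Streamly} = 69 + 0.25·93.6 = 92.4.
q_{Vidio} = 222 − 2·93.6 + 92.4 = 127.2.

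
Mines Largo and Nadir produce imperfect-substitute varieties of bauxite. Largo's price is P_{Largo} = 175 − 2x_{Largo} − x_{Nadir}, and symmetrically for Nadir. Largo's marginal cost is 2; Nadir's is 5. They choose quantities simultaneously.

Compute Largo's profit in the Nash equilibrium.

Mine Largo's profit: π = x_{Largo}(175 − 2x_{Largo} − x_{Nadir}) − 2x_{Largo}.
∂π/∂x_{Largo} = 173 − 4x_{Largo} − x_{Nadir} = 0 ⇒ x_{Largo} = 43.25 − 0.25x_{Nadir}.
Similarly x_{Nadir} = 42.5 − 0.25x_{Largo}.
Plugging x_{Nadir} into Largo's best response: x_{Largo} = 43.25 − 0.25(42.5 − 0.25x_{Largo}) ⇒ 0.9375x_{Largo} = 32.625, so x_{Largo} = 34.8.
Then x_{Nadir} = 42.5 − 0.25·34.8 = 33.8.
P_{Largo} = 175 − 2·34.8 − 33.8 = 71.6.
Profit = (71.6 − 2)·34.8 = 2422.08.

2422.08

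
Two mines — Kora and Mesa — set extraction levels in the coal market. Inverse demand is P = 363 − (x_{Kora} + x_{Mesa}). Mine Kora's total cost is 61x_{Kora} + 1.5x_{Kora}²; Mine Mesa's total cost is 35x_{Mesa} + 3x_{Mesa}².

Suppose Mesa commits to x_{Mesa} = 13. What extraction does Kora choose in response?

57.8

Mine Kora's profit: π = x_{Kora}(363 − (x_{Kora} + x_{Mesa})) − 61x_{Kora} − 1.5x_{Kora}².
∂π/∂x_{Kora} = 302 − 5x_{Kora} − x_{Mesa} = 0, so x_{Kora} = 60.4 − 0.2x_{Mesa}.
At x_{Mesa} = 13: x_{Kora} = 60.4 − 0.2·13 = 57.8.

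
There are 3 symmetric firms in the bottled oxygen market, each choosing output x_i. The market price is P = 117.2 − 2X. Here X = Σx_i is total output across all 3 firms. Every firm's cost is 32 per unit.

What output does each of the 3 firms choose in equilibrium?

10.65

A representative firm's profit is π_i = x_i(117.2 − 2X) − 32x_i, with X = x_i + Σ_{j≠i} x_j.
First-order condition: 85.2 − 4x_i − 2Σ_{j≠i} x_j = 0.
Imposing symmetry (x_j = x for all j) turns Σ_{j≠i} x_j into 2x, so 85.2 = 8x and x = 10.65.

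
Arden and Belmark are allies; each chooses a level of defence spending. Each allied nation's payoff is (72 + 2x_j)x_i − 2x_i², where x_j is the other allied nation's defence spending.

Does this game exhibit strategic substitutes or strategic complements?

strategic complements

Arden's payoff is (72 + 2x_B)x_A − 2x_A².
∂π/∂x_A = 72 + 2x_B − 4x_A = 0, so x_A = 18 + 0.5x_B.
The best-response slope dx_A/dx_B = 0.5 > 0: the reaction function is upward-sloping, so the choices are strategic complements.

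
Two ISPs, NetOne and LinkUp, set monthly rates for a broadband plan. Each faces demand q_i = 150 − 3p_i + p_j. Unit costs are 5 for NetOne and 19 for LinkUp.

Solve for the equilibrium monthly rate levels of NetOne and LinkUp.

34.2, 40.2

NetOne's profit: π = (p_{NetOne} − 5)(150 − 3p_{NetOne} + p_{LinkUp}).
∂π/∂p_{NetOne} = 165 − 6p_{NetOne} + p_{LinkUp} = 0 ⇒ p_{NetOne} = 27.5 + (1/6)p_{LinkUp}.
Similarly p_{LinkUp} = 34.5 + (1/6)p_{NetOne}.
Plugging p_{LinkUp} into NetOne's best response: p_{NetOne} = 27.5 + (1/6)(34.5 + (1/6)p_{NetOne}) ⇒ (35/36)p_{NetOne} = 33.25, so p_{NetOne} = 34.2.
Then p_{LinkUp} = 34.5 + (1/6)·34.2 = 40.2.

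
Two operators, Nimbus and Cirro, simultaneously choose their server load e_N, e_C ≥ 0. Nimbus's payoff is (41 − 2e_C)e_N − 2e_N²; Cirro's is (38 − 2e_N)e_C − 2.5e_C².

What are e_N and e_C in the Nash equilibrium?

8.0625, 4.375

Expanding Nimbus's payoff: 41e_N − 2e_Ce_N − 2e_N².
∂π/∂e_N = 41 − 2e_C − 4e_N = 0, so e_N = 10.25 − 0.5e_C.
Likewise for Cirro: e_C = 7.6 − 0.4e_N.
Substituting the second reaction function into the first: e_N = 10.25 − 0.5(7.6 − 0.4e_N), which gives 0.8e_N = 6.45 ⇒ e_N = 8.0625.
Then e_C = 7.6 − 0.4·8.0625 = 4.375.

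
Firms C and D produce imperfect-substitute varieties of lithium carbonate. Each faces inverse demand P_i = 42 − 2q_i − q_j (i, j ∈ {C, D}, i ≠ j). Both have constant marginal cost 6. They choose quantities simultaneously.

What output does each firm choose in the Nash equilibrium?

7.2

Firm C's profit: π = q_C(42 − 2q_C − q_D) − 6q_C.
∂π/∂q_C = 36 − 4q_C − q_D = 0 ⇒ q_C = 9 − 0.25q_D.
Setting q_C = q_D in the reaction function: q_C = 9 − 0.25q_C, so q_C = 9 / 1.25 = 7.2.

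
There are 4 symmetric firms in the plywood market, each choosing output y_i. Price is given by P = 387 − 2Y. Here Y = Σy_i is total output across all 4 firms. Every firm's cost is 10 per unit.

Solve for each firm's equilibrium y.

A representative firm's profit is π_i = y_i(387 − 2Y) − 10y_i, with Y = y_i + Σ_{j≠i} y_j.
First-order condition: 377 − 4y_i − 2Σ_{j≠i} y_j = 0.
With identical firms, set every y_j = y: then 377 − 4y − 6y = 0, i.e. y = 377/10 = 37.7.

37.7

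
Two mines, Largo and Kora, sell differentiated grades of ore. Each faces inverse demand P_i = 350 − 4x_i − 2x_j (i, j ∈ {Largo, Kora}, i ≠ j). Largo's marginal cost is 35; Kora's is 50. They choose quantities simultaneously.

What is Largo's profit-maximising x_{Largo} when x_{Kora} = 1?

39.125

Mine Largo's profit: π = x_{Largo}(350 − 4x_{Largo} − 2x_{Kora}) − 35x_{Largo}.
∂π/∂x_{Largo} = 315 − 8x_{Largo} − 2x_{Kora} = 0 ⇒ x_{Largo} = 39.375 − 0.25x_{Kora}.
At x_{Kora} = 1: x_{Largo} = 39.375 − 0.25·1 = 39.125.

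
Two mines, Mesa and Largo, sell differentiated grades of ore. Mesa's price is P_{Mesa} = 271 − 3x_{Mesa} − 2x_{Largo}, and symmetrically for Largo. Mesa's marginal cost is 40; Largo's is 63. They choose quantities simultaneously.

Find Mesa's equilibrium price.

Mine Mesa's profit: π = x_{Mesa}(271 − 3x_{Mesa} − 2x_{Largo}) − 40x_{Mesa}.
∂π/∂x_{Mesa} = 231 − 6x_{Mesa} − 2x_{Largo} = 0 ⇒ x_{Mesa} = 38.5 − (1/3)x_{Largo}.
Similarly x_{Largo} = 104/3 − (1/3)x_{Mesa}.
Substituting the second reaction function into the first: x_{Mesa} = 38.5 − (1/3)(104/3 − (1/3)x_{Mesa}), which gives (8/9)x_{Mesa} = 485/18 ⇒ x_{Mesa} = 30.3125.
Then x_{Largo} = 104/3 − (1/3)·30.3125 = 24.5625.
P_{Mesa} = 271 − 3·30.3125 − 2·24.5625 = 130.9375.

130.9375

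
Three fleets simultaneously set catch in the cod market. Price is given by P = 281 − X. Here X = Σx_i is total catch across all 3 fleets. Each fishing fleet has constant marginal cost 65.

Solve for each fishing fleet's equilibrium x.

A representative fishing fleet's profit is π_i = x_i(281 − X) − 65x_i, with X = x_i + Σ_{j≠i} x_j.
First-order condition: 216 − 2x_i − Σ_{j≠i} x_j = 0.
With identical fishing fleets, set every x_j = x: then 216 − 2x − 2x = 0, i.e. x = 216/4 = 54.

54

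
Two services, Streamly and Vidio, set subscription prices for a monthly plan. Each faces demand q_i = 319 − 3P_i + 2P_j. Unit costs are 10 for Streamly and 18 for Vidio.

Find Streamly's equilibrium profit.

Streamly's profit: π = (P_{Streamly} − 10)(319 − 3P_{Streamly} + 2P_{Vidio}).
∂π/∂P_{Streamly} = 349 − 6P_{Streamly} + 2P_{Vidio} = 0 ⇒ P_{Streamly} = 349/6 + (1/3)P_{Vidio}.
Similarly P_{Vidio} = 373/6 + (1/3)P_{Streamly}.
Solving the two reaction functions simultaneously: (1 − (1/3)(1/3))P_{Streamly} = 349/6 + (1/3)·(373/6), so (8/9)P_{Streamly} = 710/9 and P_{Streamly} = 88.75.
Then P_{Vidio} = 373/6 + (1/3)·88.75 = 91.75.
q_{Streamly} = 319 − 3·88.75 + 2·91.75 = 236.25.
Profit = (88.75 − 10)·236.25 = 18604.6875.

18604.6875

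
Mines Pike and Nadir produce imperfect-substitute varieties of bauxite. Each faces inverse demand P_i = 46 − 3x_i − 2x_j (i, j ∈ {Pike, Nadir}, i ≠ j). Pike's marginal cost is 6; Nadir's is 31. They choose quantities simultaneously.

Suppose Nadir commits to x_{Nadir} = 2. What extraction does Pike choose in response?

6

Mine Pike's profit: π = x_{Pike}(46 − 3x_{Pike} − 2x_{Nadir}) − 6x_{Pike}.
∂π/∂x_{Pike} = 40 − 6x_{Pike} − 2x_{Nadir} = 0 ⇒ x_{Pike} = 20/3 − (1/3)x_{Nadir}.
At x_{Nadir} = 2: x_{Pike} = 20/3 − (1/3)·2 = 6.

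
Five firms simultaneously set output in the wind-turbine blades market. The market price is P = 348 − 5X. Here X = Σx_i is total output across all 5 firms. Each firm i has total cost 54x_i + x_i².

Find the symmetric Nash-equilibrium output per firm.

9.1875

A representative firm's profit is π_i = x_i(348 − 5X) − 54x_i − x_i², with X = x_i + Σ_{j≠i} x_j.
First-order condition: 294 − 12x_i − 5Σ_{j≠i} x_j = 0.
In a symmetric equilibrium every firm chooses the same x, so Σ_{j≠i} x_j = 4x. The condition becomes 294 − 32x = 0, giving x = 294/32 = 9.1875.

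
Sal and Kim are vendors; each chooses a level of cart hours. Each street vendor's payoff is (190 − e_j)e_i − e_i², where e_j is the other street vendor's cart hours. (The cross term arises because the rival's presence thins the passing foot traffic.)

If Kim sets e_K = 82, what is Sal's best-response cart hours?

54

Sal's payoff is (190 − e_K)e_S − e_S².
∂π/∂e_S = 190 − e_K − 2e_S = 0, so e_S = 95 − 0.5e_K.
At e_K = 82: e_S = 95 − 0.5·82 = 54.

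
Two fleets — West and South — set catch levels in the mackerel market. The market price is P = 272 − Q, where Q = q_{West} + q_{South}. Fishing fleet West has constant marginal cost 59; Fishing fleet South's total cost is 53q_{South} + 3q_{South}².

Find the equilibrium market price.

158

Fishing fleet West's profit: π = q_{West}(272 − (q_{West} + q_{South})) − 59q_{West}.
∂π/∂q_{West} = 213 − 2q_{West} − q_{South} = 0, so q_{West} = 106.5 − 0.5q_{South}.
For South: ∂π/∂q_{South} = 219 − 8q_{South} − q_{West} = 0 ⇒ q_{South} = 27.375 − 0.125q_{West}.
Plugging q_{South} into West's best response: q_{West} = 106.5 − 0.5(27.375 − 0.125q_{West}) ⇒ 0.9375q_{West} = 92.8125, so q_{West} = 99.
Then q_{South} = 27.375 − 0.125·99 = 15.
Equilibrium price: P = 272 − 114 = 158.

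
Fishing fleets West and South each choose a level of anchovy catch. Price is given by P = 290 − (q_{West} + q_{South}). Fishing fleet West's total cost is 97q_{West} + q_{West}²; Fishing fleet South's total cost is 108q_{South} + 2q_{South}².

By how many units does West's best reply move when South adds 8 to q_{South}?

Fishing fleet West's profit: π = q_{West}(290 − (q_{West} + q_{South})) − 97q_{West} − q_{West}².
∂π/∂q_{West} = 193 − 4q_{West} − q_{South} = 0, so q_{West} = 48.25 − 0.25q_{South}.
The reaction-function slope is −0.25, so an 8-unit rise in q_{South} moves q_{West} by −0.25 × 8 = −2. West's best response falls — the actions are strategic substitutes.

-2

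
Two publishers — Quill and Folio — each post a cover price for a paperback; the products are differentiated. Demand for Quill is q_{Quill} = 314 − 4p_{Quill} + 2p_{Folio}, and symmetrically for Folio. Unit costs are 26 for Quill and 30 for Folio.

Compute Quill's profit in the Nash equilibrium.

7814.56

Quill's profit: π = (p_{Quill} − 26)(314 − 4p_{Quill} + 2p_{Folio}).
∂π/∂p_{Quill} = 418 − 8p_{Quill} + 2p_{Folio} = 0 ⇒ p_{Quill} = 52.25 + 0.25p_{Folio}.
Similarly p_{Folio} = 54.25 + 0.25p_{Quill}.
Plugging p_{Folio} into Quill's best response: p_{Quill} = 52.25 + 0.25(54.25 + 0.25p_{Quill}) ⇒ 0.9375p_{Quill} = 65.8125, so p_{Quill} = 70.2.
Then p_{Folio} = 54.25 + 0.25·70.2 = 71.8.
q_{Quill} = 314 − 4·70.2 + 2·71.8 = 176.8.
Profit = (70.2 − 26)·176.8 = 7814.56.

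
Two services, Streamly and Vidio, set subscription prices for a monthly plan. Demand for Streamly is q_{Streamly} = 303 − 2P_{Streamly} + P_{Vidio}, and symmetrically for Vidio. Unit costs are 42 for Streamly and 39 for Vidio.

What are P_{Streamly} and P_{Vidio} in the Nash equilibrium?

Streamly's profit: π = (P_{Streamly} − 42)(303 − 2P_{Streamly} + P_{Vidio}).
∂π/∂P_{Streamly} = 387 − 4P_{Streamly} + P_{Vidio} = 0 ⇒ P_{Streamly} = 96.75 + 0.25P_{Vidio}.
Similarly P_{Vidio} = 95.25 + 0.25P_{Streamly}.
Plugging P_{Vidio} into Streamly's best response: P_{Streamly} = 96.75 + 0.25(95.25 + 0.25P_{Streamly}) ⇒ 0.9375P_{Streamly} = 120.5625, so P_{Streamly} = 128.6.
Then P_{Vidio} = 95.25 + 0.25·128.6 = 127.4.

128.6, 127.4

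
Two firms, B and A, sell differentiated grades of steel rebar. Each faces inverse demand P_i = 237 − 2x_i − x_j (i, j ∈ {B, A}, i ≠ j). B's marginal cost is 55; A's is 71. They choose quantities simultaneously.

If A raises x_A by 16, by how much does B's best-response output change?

-4

Firm B's profit: π = x_B(237 − 2x_B − x_A) − 55x_B.
∂π/∂x_B = 182 − 4x_B − x_A = 0 ⇒ x_B = 45.5 − 0.25x_A.
The reaction-function slope is −0.25, so a 16-unit rise in x_A moves x_B by −0.25 × 16 = −4. B's best response falls — the actions are strategic substitutes.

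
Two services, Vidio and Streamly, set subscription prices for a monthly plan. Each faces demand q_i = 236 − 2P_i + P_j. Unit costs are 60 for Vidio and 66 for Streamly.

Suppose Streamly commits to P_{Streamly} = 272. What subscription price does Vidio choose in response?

157

Vidio's profit: π = (P_{Vidio} − 60)(236 − 2P_{Vidio} + P_{Streamly}).
∂π/∂P_{Vidio} = 356 − 4P_{Vidio} + P_{Streamly} = 0 ⇒ P_{Vidio} = 89 + 0.25P_{Streamly}.
At P_{Streamly} = 272: P_{Vidio} = 89 + 0.25·272 = 157.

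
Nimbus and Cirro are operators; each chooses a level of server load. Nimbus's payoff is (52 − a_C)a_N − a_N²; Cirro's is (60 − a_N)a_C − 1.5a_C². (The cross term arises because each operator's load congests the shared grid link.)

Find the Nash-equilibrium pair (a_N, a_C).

Expanding Nimbus's payoff: 52a_N − a_Ca_N − a_N².
∂π/∂a_N = 52 − a_C − 2a_N = 0, so a_N = 26 − 0.5a_C.
Likewise for Cirro: a_C = 20 − (1/3)a_N.
Plugging a_C into Nimbus's best response: a_N = 26 − 0.5(20 − (1/3)a_N) ⇒ (5/6)a_N = 16, so a_N = 19.2.
Then a_C = 20 − (1/3)·19.2 = 13.6.

19.2, 13.6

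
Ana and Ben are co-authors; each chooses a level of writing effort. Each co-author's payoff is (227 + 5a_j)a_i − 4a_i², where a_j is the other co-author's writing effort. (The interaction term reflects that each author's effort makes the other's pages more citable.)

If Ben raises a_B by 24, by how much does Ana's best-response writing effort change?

Ana's payoff is (227 + 5a_B)a_A − 4a_A².
∂π/∂a_A = 227 + 5a_B − 8a_A = 0, so a_A = 28.375 + 0.625a_B.
The reaction-function slope is 0.625, so a 24-unit rise in a_B moves a_A by 0.625 × 24 = 15. Ana's best response rises — the actions are strategic complements.

15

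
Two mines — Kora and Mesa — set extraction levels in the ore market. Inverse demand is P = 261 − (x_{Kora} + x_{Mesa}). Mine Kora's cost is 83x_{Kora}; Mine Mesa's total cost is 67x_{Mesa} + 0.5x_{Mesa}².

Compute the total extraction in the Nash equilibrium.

Mine Kora's profit: π = x_{Kora}(261 − (x_{Kora} + x_{Mesa})) − 83x_{Kora}.
∂π/∂x_{Kora} = 178 − 2x_{Kora} − x_{Mesa} = 0, so x_{Kora} = 89 − 0.5x_{Mesa}.
For Mesa: ∂π/∂x_{Mesa} = 194 − 3x_{Mesa} − x_{Kora} = 0 ⇒ x_{Mesa} = 194/3 − (1/3)x_{Kora}.
Plugging x_{Mesa} into Kora's best response: x_{Kora} = 89 − 0.5(194/3 − (1/3)x_{Kora}) ⇒ (5/6)x_{Kora} = 170/3, so x_{Kora} = 68.
Then x_{Mesa} = 194/3 − (1/3)·68 = 42.
Total extraction: 68 + 42 = 110.

110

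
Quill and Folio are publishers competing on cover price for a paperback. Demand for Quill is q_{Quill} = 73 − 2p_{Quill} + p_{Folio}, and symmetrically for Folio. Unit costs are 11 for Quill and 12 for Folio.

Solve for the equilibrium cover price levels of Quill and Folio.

Quill's profit: π = (p_{Quill} − 11)(73 − 2p_{Quill} + p_{Folio}).
∂π/∂p_{Quill} = 95 − 4p_{Quill} + p_{Folio} = 0 ⇒ p_{Quill} = 23.75 + 0.25p_{Folio}.
Similarly p_{Folio} = 24.25 + 0.25p_{Quill}.
Substituting the second reaction function into the first: p_{Quill} = 23.75 + 0.25(24.25 + 0.25p_{Quill}), which gives 0.9375p_{Quill} = 29.8125 ⇒ p_{Quill} = 31.8.
Then p_{Folio} = 24.25 + 0.25·31.8 = 32.2.

31.8, 32.2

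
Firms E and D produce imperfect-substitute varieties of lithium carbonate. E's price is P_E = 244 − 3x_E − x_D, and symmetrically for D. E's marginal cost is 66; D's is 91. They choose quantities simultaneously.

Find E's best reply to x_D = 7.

28.5

Firm E's profit: π = x_E(244 − 3x_E − x_D) − 66x_E.
∂π/∂x_E = 178 − 6x_E − x_D = 0 ⇒ x_E = 89/3 − (1/6)x_D.
At x_D = 7: x_E = 89/3 − (1/6)·7 = 28.5.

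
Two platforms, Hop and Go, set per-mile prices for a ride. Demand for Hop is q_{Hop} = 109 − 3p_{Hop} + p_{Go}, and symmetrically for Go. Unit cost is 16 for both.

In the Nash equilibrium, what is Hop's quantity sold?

Hop's profit: π = (p_{Hop} − 16)(109 − 3p_{Hop} + p_{Go}).
∂π/∂p_{Hop} = 157 − 6p_{Hop} + p_{Go} = 0 ⇒ p_{Hop} = 157/6 + (1/6)p_{Go}.
Setting p_{Hop} = p_{Go} in the reaction function: p_{Hop} = 157/6 + (1/6)p_{Hop}, so p_{Hop} = (157/6) / (5/6) = 31.4.
q_{Hop} = 109 − 3·31.4 + 31.4 = 46.2.

46.2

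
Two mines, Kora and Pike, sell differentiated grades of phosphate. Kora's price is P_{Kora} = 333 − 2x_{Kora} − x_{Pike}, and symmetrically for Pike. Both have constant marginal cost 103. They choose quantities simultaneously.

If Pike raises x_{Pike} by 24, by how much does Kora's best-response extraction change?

-6

Mine Kora's profit: π = x_{Kora}(333 − 2x_{Kora} − x_{Pike}) − 103x_{Kora}.
∂π/∂x_{Kora} = 230 − 4x_{Kora} − x_{Pike} = 0 ⇒ x_{Kora} = 57.5 − 0.25x_{Pike}.
The reaction-function slope is −0.25, so a 24-unit rise in x_{Pike} moves x_{Kora} by −0.25 × 24 = −6. Kora's best response falls — the actions are strategic substitutes.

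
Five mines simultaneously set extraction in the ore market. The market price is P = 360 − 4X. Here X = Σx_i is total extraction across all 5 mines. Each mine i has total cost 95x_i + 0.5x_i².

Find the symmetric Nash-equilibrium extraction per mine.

A representative mine's profit is π_i = x_i(360 − 4X) − 95x_i − 0.5x_i², with X = x_i + Σ_{j≠i} x_j.
First-order condition: 265 − 9x_i − 4Σ_{j≠i} x_j = 0.
With identical mines, set every x_j = x: then 265 − 9x − 16x = 0, i.e. x = 265/25 = 10.6.

10.6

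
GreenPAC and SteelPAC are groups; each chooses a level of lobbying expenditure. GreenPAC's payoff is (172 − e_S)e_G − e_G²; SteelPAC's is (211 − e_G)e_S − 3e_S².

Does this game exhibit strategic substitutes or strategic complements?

strategic substitutes

Expanding GreenPAC's payoff: 172e_G − e_Se_G − e_G².
∂π/∂e_G = 172 − e_S − 2e_G = 0, so e_G = 86 − 0.5e_S.
The best-response slope de_G/de_S = −0.5 < 0: the reaction function is downward-sloping, so the choices are strategic substitutes.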